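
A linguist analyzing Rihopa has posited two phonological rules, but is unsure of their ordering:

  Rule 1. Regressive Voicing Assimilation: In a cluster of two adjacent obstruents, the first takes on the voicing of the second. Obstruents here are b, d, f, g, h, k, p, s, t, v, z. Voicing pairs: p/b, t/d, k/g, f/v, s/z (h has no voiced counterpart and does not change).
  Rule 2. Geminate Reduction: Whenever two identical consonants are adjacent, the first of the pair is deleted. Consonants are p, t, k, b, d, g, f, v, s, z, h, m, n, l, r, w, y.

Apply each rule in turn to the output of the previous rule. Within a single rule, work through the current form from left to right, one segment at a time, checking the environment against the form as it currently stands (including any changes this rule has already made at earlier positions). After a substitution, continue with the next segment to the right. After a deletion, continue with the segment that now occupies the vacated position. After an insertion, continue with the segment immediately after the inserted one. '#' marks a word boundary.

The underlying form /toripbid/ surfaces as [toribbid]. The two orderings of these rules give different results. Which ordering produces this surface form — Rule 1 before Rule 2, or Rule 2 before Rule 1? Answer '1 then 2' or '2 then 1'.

2 then 1

Order 1 then 2:
  1 Regressive Voicing Assimilation: [toripbid] → [toribbid]
  2 Geminate Reduction: [toribbid] → [toribid]
  result: [toribid]
Order 2 then 1:
  2 Geminate Reduction: no change — [toripbid]
  1 Regressive Voicing Assimilation: [toripbid] → [toribbid]
  result: [toribbid]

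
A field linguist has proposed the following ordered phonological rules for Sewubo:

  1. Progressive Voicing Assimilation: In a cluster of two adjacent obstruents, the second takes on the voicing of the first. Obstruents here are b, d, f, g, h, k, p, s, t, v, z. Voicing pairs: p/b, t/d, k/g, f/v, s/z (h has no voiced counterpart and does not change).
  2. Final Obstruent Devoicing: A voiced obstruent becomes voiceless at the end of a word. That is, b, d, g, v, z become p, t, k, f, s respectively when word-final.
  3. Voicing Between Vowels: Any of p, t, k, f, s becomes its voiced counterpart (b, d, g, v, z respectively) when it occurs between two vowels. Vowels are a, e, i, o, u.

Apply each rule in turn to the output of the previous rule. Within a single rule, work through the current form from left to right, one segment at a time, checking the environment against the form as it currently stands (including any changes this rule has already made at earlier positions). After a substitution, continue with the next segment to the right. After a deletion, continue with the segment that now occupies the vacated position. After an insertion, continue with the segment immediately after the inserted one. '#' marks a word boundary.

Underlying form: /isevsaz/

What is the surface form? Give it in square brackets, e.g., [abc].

[izevzas]

1 Progressive Voicing Assimilation: [isevsaz] → [isevzaz]
2 Final Obstruent Devoicing: [isevzaz] → [isevzas]
3 Voicing Between Vowels: [isevzas] → [izevzas]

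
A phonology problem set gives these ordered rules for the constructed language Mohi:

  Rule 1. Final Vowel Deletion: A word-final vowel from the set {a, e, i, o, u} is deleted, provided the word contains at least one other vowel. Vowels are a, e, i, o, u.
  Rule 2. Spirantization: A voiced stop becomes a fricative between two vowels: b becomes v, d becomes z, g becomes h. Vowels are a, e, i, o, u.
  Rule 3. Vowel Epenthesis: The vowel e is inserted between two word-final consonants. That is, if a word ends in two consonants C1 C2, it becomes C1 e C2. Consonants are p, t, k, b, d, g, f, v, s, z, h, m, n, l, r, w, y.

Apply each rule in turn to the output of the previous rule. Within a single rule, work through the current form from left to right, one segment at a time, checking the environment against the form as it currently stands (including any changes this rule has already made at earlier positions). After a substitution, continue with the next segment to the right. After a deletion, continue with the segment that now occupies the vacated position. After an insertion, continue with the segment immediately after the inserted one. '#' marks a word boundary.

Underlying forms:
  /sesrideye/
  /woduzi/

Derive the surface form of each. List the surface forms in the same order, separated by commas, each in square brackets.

/sesrideye/:
  Rule 1 Final Vowel Deletion: [sesrideye] → [sesridey]
  Rule 2 Spirantization: [sesridey] → [sesrizey]
  Rule 3 Vowel Epenthesis: no change — [sesrizey]
/woduzi/:
  Rule 1 Final Vowel Deletion: [woduzi] → [woduz]
  Rule 2 Spirantization: [woduz] → [wozuz]
  Rule 3 Vowel Epenthesis: no change — [wozuz]

[sesrizey], [wozuz]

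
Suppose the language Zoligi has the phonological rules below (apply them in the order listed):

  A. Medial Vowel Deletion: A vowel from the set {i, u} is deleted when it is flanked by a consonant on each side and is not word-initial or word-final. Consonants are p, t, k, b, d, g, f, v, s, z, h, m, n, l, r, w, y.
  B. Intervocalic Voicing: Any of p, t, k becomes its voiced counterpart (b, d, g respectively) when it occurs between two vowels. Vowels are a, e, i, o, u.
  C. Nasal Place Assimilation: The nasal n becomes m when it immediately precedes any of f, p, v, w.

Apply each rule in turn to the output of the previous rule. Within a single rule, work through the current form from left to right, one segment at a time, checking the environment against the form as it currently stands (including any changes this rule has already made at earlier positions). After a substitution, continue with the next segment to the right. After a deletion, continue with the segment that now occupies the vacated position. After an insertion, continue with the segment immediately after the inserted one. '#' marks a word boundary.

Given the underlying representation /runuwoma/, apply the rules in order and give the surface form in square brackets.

[rmwoma]

A Medial Vowel Deletion: [runuwoma] → [rnwoma]
B Intervocalic Voicing: no change — [rnwoma]
C Nasal Place Assimilation: [rnwoma] → [rmwoma]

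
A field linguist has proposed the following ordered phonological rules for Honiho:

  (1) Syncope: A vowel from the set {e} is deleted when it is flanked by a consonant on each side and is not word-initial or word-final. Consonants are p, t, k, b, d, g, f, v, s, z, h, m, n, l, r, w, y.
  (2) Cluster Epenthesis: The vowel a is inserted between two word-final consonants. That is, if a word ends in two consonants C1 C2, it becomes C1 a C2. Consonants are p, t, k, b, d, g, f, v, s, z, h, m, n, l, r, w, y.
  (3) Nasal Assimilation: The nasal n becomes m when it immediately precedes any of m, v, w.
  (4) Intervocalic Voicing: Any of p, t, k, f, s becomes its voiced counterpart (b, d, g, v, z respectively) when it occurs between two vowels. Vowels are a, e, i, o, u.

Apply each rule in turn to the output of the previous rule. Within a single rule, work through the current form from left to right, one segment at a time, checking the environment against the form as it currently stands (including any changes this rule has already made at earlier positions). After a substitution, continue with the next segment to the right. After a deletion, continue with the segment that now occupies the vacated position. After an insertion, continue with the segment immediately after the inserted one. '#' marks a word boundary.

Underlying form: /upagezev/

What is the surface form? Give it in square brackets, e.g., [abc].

(1) Syncope: [upagezev] → [upagzv]
(2) Cluster Epenthesis: [upagzv] → [upagzav]
(3) Nasal Assimilation: no change — [upagzav]
(4) Intervocalic Voicing: [upagzav] → [ubagzav]

[ubagzav]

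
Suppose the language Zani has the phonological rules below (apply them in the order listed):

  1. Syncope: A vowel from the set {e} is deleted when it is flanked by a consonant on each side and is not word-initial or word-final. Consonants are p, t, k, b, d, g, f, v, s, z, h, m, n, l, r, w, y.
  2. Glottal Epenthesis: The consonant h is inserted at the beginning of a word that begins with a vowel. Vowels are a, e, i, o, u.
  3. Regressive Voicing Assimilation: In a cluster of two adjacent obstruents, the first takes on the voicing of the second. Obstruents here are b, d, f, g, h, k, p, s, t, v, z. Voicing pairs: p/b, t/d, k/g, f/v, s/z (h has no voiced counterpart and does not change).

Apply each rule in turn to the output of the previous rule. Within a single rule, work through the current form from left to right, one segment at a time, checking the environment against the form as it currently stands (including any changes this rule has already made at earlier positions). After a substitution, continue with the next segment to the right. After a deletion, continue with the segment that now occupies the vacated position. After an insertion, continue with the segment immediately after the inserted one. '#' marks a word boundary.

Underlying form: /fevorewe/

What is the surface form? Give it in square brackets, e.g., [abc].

1 Syncope: [fevorewe] → [fvorwe]
2 Glottal Epenthesis: no change — [fvorwe]
3 Regressive Voicing Assimilation: [fvorwe] → [vvorwe]

[vvorwe]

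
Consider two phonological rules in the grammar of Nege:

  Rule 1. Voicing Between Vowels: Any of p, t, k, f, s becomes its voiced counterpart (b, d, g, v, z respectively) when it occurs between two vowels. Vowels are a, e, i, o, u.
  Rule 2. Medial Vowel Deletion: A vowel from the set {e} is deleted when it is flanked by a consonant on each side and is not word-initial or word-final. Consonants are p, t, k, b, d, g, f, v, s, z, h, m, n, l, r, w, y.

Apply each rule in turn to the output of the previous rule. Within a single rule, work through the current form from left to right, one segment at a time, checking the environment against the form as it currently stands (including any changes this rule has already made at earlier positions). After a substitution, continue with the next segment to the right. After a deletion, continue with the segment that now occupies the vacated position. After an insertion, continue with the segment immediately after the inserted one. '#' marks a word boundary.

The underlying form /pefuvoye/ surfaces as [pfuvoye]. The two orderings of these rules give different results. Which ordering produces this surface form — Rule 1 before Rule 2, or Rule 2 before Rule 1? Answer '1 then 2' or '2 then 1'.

2 then 1

Order 1 then 2:
  1 Voicing Between Vowels: [pefuvoye] → [pevuvoye]
  2 Medial Vowel Deletion: [pevuvoye] → [pvuvoye]
  result: [pvuvoye]
Order 2 then 1:
  2 Medial Vowel Deletion: [pefuvoye] → [pfuvoye]
  1 Voicing Between Vowels: no change — [pfuvoye]
  result: [pfuvoye]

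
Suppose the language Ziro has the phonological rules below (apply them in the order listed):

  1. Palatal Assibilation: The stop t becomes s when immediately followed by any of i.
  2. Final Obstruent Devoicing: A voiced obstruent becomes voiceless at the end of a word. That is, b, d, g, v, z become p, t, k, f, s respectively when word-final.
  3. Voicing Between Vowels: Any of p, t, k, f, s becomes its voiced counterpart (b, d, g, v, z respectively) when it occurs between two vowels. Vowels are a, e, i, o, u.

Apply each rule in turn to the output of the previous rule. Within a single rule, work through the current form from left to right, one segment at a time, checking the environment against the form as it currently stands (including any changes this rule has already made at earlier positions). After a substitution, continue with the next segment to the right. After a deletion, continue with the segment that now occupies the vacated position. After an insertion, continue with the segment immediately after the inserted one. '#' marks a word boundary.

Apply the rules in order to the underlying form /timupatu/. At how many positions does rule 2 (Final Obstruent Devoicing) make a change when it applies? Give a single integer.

1 Palatal Assibilation: [timupatu] → [simupatu]
2 Final Obstruent Devoicing: no change — [simupatu]
3 Voicing Between Vowels: [simupatu] → [simubadu]
Rule 2 changed 0 position(s).

0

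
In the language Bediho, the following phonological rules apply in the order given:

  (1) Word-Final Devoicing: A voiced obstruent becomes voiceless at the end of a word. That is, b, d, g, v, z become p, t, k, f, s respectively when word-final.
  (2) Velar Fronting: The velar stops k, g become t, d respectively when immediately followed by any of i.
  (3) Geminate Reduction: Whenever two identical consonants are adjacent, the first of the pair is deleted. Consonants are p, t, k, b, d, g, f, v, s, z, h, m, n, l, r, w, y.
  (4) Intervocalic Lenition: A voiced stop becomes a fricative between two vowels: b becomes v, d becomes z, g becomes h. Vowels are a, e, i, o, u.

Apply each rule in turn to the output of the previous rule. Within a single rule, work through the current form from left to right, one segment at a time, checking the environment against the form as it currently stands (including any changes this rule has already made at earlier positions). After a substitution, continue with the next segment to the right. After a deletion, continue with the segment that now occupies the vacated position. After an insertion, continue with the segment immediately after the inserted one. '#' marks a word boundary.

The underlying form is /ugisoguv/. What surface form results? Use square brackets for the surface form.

(1) Word-Final Devoicing: [ugisoguv] → [ugisoguf]
(2) Velar Fronting: [ugisoguf] → [udisoguf]
(3) Geminate Reduction: no change — [udisoguf]
(4) Intervocalic Lenition: [udisoguf] → [uzisohuf]

[uzisohuf]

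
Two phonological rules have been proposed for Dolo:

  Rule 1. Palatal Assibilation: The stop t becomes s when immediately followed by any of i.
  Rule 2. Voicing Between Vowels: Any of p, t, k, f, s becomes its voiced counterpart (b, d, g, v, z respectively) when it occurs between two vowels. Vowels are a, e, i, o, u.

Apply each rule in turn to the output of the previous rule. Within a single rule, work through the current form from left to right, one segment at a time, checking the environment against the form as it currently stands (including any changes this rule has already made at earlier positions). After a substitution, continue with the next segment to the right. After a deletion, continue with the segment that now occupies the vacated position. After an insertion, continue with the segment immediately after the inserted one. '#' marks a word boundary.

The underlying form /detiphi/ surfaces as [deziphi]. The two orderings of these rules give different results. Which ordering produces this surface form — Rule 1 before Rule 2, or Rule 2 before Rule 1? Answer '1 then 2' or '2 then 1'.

Order 1 then 2:
  1 Palatal Assibilation: [detiphi] → [desiphi]
  2 Voicing Between Vowels: [desiphi] → [deziphi]
  result: [deziphi]
Order 2 then 1:
  2 Voicing Between Vowels: [detiphi] → [dediphi]
  1 Palatal Assibilation: no change — [dediphi]
  result: [dediphi]

1 then 2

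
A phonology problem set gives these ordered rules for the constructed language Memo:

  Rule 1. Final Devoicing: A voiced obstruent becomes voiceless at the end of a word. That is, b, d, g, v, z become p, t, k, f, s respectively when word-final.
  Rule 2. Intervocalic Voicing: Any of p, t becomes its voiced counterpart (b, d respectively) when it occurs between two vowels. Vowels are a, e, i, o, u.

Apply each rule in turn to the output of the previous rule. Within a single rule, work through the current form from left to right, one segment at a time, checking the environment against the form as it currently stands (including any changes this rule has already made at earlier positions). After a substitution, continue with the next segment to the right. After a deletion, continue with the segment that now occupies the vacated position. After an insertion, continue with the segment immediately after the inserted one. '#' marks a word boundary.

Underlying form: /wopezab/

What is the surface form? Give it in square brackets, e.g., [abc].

[wobezap]

Rule 1 Final Devoicing: [wopezab] → [wopezap]
Rule 2 Intervocalic Voicing: [wopezap] → [wobezap]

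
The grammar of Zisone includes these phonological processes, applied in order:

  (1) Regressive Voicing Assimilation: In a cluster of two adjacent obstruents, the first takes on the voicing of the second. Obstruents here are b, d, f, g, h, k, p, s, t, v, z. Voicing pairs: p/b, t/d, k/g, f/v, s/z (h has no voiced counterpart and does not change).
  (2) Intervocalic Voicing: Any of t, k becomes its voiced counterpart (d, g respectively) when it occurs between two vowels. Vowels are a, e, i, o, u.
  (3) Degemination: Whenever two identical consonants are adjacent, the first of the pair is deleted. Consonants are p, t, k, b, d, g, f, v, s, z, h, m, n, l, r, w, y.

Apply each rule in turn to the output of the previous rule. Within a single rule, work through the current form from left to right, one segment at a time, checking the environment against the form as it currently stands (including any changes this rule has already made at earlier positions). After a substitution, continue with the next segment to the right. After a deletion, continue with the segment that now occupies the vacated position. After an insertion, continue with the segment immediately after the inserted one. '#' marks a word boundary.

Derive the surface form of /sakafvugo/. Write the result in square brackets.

[sagavugo]

(1) Regressive Voicing Assimilation: [sakafvugo] → [sakavvugo]
(2) Intervocalic Voicing: [sakavvugo] → [sagavvugo]
(3) Degemination: [sagavvugo] → [sagavugo]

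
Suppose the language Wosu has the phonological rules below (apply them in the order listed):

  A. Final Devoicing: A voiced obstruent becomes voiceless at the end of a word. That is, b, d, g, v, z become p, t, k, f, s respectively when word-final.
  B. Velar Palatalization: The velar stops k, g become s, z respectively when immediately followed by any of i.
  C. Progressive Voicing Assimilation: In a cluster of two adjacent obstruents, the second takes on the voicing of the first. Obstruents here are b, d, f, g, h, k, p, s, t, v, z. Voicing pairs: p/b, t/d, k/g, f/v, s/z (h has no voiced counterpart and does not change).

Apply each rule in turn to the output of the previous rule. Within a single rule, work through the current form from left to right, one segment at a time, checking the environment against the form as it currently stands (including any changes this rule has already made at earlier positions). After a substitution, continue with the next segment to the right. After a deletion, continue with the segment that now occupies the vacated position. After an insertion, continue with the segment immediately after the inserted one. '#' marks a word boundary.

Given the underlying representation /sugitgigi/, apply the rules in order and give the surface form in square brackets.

A Final Devoicing: no change — [sugitgigi]
B Velar Palatalization: [sugitgigi] → [suzitzizi]
C Progressive Voicing Assimilation: [suzitzizi] → [suzitsizi]

[suzitsizi]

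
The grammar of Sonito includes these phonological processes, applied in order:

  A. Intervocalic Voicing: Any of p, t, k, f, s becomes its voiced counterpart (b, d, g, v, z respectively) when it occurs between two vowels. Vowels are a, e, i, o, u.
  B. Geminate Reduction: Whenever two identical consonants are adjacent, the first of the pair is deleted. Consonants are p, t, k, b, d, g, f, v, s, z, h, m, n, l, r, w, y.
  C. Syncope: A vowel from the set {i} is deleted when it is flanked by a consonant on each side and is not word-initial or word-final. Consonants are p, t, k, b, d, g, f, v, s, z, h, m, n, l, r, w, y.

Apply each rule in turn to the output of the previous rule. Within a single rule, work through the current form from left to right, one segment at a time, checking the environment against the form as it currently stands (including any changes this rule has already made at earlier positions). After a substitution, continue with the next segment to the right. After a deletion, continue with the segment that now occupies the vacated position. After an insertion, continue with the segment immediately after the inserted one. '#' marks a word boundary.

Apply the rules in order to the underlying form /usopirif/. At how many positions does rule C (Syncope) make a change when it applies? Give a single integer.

2

A Intervocalic Voicing: [usopirif] → [uzobirif]
B Geminate Reduction: no change — [uzobirif]
C Syncope: [uzobirif] → [uzobrf]
Rule C changed 2 position(s).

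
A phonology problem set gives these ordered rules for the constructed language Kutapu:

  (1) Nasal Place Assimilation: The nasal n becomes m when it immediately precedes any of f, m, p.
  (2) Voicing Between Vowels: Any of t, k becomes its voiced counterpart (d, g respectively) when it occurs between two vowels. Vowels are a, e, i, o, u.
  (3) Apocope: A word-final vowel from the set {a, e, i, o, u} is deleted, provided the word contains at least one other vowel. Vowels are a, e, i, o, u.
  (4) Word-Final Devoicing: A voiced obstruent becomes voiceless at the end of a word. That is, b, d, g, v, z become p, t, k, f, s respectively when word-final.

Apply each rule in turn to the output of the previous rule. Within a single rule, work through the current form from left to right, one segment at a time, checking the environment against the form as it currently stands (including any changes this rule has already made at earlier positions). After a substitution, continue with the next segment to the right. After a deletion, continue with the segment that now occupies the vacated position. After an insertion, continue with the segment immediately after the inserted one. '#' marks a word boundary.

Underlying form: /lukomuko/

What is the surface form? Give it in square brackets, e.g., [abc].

[lugomuk]

(1) Nasal Place Assimilation: no change — [lukomuko]
(2) Voicing Between Vowels: [lukomuko] → [lugomugo]
(3) Apocope: [lugomugo] → [lugomug]
(4) Word-Final Devoicing: [lugomug] → [lugomuk]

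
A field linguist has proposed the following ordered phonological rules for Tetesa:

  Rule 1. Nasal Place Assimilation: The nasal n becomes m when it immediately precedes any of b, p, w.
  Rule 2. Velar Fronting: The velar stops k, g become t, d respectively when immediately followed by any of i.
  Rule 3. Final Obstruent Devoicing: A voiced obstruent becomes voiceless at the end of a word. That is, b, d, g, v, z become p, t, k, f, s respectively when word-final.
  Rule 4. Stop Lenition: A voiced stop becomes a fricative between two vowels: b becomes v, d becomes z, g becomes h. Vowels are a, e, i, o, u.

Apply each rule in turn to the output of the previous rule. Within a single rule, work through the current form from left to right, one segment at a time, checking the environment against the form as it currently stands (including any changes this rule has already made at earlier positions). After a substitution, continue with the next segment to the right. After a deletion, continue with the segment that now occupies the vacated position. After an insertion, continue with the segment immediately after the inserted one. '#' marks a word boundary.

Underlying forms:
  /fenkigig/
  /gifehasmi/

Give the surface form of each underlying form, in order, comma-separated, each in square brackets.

/fenkigig/:
  Rule 1 Nasal Place Assimilation: no change — [fenkigig]
  Rule 2 Velar Fronting: [fenkigig] → [fentidig]
  Rule 3 Final Obstruent Devoicing: [fentidig] → [fentidik]
  Rule 4 Stop Lenition: [fentidik] → [fentizik]
/gifehasmi/:
  Rule 1 Nasal Place Assimilation: no change — [gifehasmi]
  Rule 2 Velar Fronting: [gifehasmi] → [difehasmi]
  Rule 3 Final Obstruent Devoicing: no change — [difehasmi]
  Rule 4 Stop Lenition: no change — [difehasmi]

[fentizik], [difehasmi]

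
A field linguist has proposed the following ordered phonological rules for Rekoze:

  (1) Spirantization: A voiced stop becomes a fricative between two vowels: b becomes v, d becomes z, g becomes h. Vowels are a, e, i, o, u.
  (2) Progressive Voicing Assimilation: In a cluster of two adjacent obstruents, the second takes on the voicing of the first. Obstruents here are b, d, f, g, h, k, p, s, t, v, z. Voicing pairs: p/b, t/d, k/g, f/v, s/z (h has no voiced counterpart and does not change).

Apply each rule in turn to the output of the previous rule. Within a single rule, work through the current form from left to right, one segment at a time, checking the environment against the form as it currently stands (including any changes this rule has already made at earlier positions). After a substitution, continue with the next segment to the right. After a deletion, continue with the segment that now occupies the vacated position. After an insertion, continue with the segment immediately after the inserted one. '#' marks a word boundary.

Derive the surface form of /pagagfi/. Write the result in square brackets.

[pahagvi]

(1) Spirantization: [pagagfi] → [pahagfi]
(2) Progressive Voicing Assimilation: [pahagfi] → [pahagvi]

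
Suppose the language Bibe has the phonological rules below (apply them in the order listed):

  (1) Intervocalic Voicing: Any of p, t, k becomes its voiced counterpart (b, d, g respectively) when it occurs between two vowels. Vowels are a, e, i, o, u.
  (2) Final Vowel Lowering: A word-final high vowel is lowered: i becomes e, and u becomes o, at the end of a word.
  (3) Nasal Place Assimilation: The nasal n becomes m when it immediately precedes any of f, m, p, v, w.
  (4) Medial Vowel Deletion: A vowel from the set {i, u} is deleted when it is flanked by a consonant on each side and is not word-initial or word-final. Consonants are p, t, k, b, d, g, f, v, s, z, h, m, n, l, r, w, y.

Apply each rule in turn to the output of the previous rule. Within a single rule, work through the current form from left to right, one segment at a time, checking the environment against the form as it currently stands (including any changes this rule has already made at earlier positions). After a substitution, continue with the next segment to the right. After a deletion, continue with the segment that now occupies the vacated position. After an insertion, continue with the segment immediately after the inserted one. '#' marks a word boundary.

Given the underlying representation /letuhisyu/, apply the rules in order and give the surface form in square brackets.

(1) Intervocalic Voicing: [letuhisyu] → [leduhisyu]
(2) Final Vowel Lowering: [leduhisyu] → [leduhisyo]
(3) Nasal Place Assimilation: no change — [leduhisyo]
(4) Medial Vowel Deletion: [leduhisyo] → [ledhsyo]

[ledhsyo]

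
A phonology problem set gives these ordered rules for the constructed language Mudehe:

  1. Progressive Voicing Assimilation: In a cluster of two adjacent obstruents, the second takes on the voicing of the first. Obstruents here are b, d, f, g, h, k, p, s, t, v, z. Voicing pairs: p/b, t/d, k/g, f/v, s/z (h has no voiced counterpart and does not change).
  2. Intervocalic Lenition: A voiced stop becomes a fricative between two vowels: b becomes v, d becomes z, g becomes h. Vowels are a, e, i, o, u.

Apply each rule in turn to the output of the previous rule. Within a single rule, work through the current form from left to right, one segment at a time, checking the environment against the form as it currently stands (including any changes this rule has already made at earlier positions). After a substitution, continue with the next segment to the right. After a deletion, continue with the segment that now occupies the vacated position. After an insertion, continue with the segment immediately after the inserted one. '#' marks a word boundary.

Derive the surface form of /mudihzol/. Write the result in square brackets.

[muzihsol]

1 Progressive Voicing Assimilation: [mudihzol] → [mudihsol]
2 Intervocalic Lenition: [mudihsol] → [muzihsol]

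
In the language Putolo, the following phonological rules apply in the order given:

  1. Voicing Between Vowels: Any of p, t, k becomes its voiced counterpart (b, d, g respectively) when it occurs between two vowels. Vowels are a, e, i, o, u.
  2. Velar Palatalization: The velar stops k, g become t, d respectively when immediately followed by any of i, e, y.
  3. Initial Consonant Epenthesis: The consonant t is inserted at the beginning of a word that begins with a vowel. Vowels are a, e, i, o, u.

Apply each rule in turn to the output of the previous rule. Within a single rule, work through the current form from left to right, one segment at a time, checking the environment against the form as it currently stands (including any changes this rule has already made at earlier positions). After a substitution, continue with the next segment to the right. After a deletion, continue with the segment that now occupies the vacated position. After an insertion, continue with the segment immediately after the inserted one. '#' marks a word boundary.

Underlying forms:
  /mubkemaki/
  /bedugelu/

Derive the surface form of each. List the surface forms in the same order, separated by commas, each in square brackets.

/mubkemaki/:
  1 Voicing Between Vowels: [mubkemaki] → [mubkemagi]
  2 Velar Palatalization: [mubkemagi] → [mubtemadi]
  3 Initial Consonant Epenthesis: no change — [mubtemadi]
/bedugelu/:
  1 Voicing Between Vowels: no change — [bedugelu]
  2 Velar Palatalization: [bedugelu] → [bedudelu]
  3 Initial Consonant Epenthesis: no change — [bedudelu]

[mubtemadi], [bedudelu]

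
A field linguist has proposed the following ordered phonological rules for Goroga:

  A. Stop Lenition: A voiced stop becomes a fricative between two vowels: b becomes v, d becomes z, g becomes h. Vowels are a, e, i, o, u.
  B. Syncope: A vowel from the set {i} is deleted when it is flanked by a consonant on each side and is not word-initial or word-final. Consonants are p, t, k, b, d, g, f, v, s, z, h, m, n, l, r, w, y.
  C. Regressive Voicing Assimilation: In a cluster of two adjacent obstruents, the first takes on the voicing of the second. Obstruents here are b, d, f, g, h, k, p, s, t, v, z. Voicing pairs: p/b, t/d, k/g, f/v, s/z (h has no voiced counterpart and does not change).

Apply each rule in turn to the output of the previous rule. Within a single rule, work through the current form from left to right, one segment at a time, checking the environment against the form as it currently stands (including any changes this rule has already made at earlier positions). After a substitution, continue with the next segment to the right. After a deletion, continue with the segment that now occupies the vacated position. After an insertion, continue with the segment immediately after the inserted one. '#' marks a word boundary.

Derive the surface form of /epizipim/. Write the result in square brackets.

A Stop Lenition: no change — [epizipim]
B Syncope: [epizipim] → [epzpm]
C Regressive Voicing Assimilation: [epzpm] → [ebspm]

[ebspm]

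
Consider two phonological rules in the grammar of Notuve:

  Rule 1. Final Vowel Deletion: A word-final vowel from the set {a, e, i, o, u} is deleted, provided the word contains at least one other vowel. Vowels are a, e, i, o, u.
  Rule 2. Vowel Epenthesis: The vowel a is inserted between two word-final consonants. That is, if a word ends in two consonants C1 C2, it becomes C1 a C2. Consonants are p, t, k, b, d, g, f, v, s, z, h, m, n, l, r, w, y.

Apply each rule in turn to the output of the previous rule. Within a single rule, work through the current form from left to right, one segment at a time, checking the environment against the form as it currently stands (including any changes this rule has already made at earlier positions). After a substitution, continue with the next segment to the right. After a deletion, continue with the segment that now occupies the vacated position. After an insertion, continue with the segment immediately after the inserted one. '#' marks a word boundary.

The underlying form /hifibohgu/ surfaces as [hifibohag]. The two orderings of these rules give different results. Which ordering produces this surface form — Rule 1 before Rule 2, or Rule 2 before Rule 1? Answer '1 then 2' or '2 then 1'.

1 then 2

Order 1 then 2:
  1 Final Vowel Deletion: [hifibohgu] → [hifibohg]
  2 Vowel Epenthesis: [hifibohg] → [hifibohag]
  result: [hifibohag]
Order 2 then 1:
  2 Vowel Epenthesis: no change — [hifibohgu]
  1 Final Vowel Deletion: [hifibohgu] → [hifibohg]
  result: [hifibohg]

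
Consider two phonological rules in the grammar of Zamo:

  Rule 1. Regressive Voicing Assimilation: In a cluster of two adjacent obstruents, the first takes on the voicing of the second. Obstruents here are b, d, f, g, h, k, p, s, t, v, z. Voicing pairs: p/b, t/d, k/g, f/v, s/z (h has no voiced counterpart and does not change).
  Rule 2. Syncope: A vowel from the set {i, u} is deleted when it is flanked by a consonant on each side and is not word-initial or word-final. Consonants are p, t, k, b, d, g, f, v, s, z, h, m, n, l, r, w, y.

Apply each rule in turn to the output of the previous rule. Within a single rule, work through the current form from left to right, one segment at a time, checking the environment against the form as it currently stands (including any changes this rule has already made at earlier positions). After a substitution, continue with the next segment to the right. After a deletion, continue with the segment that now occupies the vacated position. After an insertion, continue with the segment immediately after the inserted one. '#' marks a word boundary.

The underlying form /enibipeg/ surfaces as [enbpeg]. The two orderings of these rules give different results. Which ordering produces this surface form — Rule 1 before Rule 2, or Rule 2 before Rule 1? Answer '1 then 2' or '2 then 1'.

Order 1 then 2:
  1 Regressive Voicing Assimilation: no change — [enibipeg]
  2 Syncope: [enibipeg] → [enbpeg]
  result: [enbpeg]
Order 2 then 1:
  2 Syncope: [enibipeg] → [enbpeg]
  1 Regressive Voicing Assimilation: [enbpeg] → [enppeg]
  result: [enppeg]

1 then 2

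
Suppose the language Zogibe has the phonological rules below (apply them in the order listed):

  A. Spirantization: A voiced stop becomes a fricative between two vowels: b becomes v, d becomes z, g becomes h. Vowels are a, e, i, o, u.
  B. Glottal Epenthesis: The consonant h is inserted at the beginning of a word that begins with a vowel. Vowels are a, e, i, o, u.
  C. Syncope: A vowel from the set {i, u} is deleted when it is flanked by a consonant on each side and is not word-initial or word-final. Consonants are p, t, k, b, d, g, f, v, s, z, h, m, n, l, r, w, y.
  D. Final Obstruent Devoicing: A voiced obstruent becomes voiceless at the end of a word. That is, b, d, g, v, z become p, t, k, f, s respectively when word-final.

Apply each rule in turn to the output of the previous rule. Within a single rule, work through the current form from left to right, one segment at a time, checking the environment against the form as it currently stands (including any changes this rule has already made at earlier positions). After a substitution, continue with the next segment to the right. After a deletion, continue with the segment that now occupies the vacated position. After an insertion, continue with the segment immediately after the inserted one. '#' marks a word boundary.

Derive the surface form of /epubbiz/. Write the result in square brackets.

A Spirantization: no change — [epubbiz]
B Glottal Epenthesis: [epubbiz] → [hepubbiz]
C Syncope: [hepubbiz] → [hepbbz]
D Final Obstruent Devoicing: [hepbbz] → [hepbbs]

[hepbbs]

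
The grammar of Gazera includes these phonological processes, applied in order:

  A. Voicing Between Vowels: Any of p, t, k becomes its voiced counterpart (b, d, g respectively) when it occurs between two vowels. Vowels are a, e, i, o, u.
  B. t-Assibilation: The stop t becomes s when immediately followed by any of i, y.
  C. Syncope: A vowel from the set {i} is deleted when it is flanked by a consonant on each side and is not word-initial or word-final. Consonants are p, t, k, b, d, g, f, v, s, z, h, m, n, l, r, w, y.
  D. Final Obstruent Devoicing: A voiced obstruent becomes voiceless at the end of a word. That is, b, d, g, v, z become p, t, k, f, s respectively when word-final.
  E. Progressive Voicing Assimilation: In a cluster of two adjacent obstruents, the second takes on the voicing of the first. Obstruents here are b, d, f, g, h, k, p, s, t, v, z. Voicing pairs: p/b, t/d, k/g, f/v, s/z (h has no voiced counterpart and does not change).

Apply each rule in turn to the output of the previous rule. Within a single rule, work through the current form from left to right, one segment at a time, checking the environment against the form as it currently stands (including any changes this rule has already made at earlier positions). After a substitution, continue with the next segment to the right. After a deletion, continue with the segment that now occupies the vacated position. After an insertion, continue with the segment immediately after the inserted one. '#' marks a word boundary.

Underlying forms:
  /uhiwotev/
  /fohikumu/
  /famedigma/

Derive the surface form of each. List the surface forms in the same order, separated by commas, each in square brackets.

[uhwodef], [fohkumu], [famedgma]

/uhiwotev/:
  A Voicing Between Vowels: [uhiwotev] → [uhiwodev]
  B t-Assibilation: no change — [uhiwodev]
  C Syncope: [uhiwodev] → [uhwodev]
  D Final Obstruent Devoicing: [uhwodev] → [uhwodef]
  E Progressive Voicing Assimilation: no change — [uhwodef]
/fohikumu/:
  A Voicing Between Vowels: [fohikumu] → [fohigumu]
  B t-Assibilation: no change — [fohigumu]
  C Syncope: [fohigumu] → [fohgumu]
  D Final Obstruent Devoicing: no change — [fohgumu]
  E Progressive Voicing Assimilation: [fohgumu] → [fohkumu]
/famedigma/:
  A Voicing Between Vowels: no change — [famedigma]
  B t-Assibilation: no change — [famedigma]
  C Syncope: [famedigma] → [famedgma]
  D Final Obstruent Devoicing: no change — [famedgma]
  E Progressive Voicing Assimilation: no change — [famedgma]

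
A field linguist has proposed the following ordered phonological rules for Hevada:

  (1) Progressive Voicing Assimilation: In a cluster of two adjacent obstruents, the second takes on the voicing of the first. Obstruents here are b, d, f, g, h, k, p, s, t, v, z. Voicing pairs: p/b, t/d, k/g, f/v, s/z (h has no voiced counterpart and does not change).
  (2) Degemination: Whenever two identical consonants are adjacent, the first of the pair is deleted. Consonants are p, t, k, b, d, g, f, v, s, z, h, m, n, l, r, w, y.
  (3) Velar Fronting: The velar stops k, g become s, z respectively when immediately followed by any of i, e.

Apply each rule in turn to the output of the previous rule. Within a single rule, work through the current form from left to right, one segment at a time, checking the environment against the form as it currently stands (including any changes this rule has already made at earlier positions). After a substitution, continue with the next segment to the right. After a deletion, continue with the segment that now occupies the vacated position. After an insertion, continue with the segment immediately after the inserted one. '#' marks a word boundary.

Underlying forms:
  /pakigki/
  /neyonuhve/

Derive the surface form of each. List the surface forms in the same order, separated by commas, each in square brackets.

/pakigki/:
  (1) Progressive Voicing Assimilation: [pakigki] → [pakiggi]
  (2) Degemination: [pakiggi] → [pakigi]
  (3) Velar Fronting: [pakigi] → [pasizi]
/neyonuhve/:
  (1) Progressive Voicing Assimilation: [neyonuhve] → [neyonuhfe]
  (2) Degemination: no change — [neyonuhfe]
  (3) Velar Fronting: no change — [neyonuhfe]

[pasizi], [neyonuhfe]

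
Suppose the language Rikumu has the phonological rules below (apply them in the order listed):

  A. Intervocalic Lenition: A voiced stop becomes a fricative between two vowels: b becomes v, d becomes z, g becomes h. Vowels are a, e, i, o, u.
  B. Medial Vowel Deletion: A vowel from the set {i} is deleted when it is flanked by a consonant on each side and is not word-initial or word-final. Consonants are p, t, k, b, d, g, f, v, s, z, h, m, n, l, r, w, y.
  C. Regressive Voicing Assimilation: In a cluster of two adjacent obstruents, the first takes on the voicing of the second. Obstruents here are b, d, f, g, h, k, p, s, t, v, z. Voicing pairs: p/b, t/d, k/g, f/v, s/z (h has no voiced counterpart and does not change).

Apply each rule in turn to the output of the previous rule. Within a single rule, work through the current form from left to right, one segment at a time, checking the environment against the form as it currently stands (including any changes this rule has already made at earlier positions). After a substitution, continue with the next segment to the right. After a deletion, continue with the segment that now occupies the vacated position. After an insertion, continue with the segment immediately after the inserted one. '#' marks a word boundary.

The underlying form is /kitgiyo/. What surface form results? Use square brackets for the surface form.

A Intervocalic Lenition: no change — [kitgiyo]
B Medial Vowel Deletion: [kitgiyo] → [ktgyo]
C Regressive Voicing Assimilation: [ktgyo] → [kdgyo]

[kdgyo]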